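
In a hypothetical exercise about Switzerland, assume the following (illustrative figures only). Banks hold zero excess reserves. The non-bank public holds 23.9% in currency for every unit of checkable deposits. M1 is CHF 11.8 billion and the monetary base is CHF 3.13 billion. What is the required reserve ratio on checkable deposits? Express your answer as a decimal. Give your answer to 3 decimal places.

Using m = M/MB = 11.8/3.13 ≈ 3.769968. Since m = (1 + c)/(c + rr + e), the denominator satisfies c + rr + e = (1 + c)/m = (1 + 0.239) / 3.769968 ≈ 0.328650.
With c = 0.239 and e = 0, the required reserve ratio on checkable deposits is 0.328650 − 0.239 − 0 = 0.08965.

0.090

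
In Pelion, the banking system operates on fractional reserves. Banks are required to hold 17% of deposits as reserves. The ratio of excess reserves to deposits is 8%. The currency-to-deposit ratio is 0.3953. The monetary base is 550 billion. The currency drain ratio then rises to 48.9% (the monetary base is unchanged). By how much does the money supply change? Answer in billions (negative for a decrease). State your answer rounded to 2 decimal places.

Initially m₁ = (1 + 0.3953) / (0.17 + 0.08 + 0.3953) ≈ 2.162250, so M₁ = 2.162250 × 550 = 1189.2375 billion.
After the change m₂ = (1 + 0.489) / (0.17 + 0.08 + 0.489) ≈ 2.014885, so M₂ = 2.014885 × 550 ≈ 1108.1868 billion.
ΔM = M₂ − M₁ = 1108.1868 − 1189.2375 = -81.0507 billion.

-81.05 billion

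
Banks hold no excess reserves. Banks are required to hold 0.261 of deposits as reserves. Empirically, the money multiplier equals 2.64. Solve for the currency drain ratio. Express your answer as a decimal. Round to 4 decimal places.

Using m = 2.64. From m = (1 + c)/(c + rr + e), rearranging gives 1 + c = m·(c + rr + e), so c·(1 − m) = m·(rr + e) − 1.
Hence c = [m·(rr + e) − 1]/(1 − m) = [2.64 × (0.261 + 0) − 1] / (1 − 2.64) ≈ 0.189610.

0.1896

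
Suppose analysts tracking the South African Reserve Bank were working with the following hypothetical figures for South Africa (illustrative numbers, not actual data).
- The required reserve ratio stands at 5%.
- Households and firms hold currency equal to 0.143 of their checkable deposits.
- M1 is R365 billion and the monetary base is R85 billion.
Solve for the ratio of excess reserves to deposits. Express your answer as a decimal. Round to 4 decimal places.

0.0732

Using m = M/MB = 365/85 ≈ 4.294118. Since m = (1 + c)/(c + rr + e), the denominator satisfies c + rr + e = (1 + c)/m = (1 + 0.143) / 4.294118 ≈ 0.266178.
With c = 0.143 and rr = 0.05, the ratio of excess reserves to deposits is 0.266178 − 0.143 − 0.05 = 0.073178.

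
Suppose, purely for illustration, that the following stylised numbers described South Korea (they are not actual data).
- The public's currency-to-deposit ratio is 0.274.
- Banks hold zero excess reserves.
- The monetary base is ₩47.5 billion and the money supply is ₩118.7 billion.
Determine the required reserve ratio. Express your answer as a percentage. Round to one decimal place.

Using m = M/MB = 118.7/47.5 ≈ 2.498947. Since m = (1 + c)/(c + rr + e), the denominator satisfies c + rr + e = (1 + c)/m = (1 + 0.274) / 2.498947 ≈ 0.509815.
With c = 0.274 and e = 0, the required reserve ratio is 0.509815 − 0.274 − 0 = 0.235815.

23.6%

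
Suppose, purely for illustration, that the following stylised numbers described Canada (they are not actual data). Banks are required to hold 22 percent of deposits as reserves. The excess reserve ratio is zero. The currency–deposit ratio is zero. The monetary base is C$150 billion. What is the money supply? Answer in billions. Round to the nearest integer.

With no currency drain or excess reserves, the money multiplier is m = 1/rr = 1/0.22 ≈ 4.5455.
Money supply M = m × MB = 4.5455 × 150 = 681.825 billion.

C$682 billion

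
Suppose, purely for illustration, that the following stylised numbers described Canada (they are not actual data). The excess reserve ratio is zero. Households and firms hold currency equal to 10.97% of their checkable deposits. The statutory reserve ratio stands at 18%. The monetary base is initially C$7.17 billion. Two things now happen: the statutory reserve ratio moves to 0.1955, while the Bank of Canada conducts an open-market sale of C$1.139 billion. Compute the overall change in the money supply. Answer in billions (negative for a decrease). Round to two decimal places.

Before: m₁ = (1 + 0.1097) / (0.18 + 0.1097) ≈ 3.8305, MB₁ = 7.17, so M₁ = 3.8305 × 7.17 ≈ 27.4647 billion.
After: m₂ = (1 + 0.1097) / (0.1955 + 0.1097) ≈ 3.6360, MB₂ = 7.17 − 1.139 = 6.031, so M₂ = 3.6360 × 6.031 ≈ 21.9287 billion.
ΔM = M₂ − M₁ = 21.9287 − 27.4647 = -5.536 billion.

-5.54 billion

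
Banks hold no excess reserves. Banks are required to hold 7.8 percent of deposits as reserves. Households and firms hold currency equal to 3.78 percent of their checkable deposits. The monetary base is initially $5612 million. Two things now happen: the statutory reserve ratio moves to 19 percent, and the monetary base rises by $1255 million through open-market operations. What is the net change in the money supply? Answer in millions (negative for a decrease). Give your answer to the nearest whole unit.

-19010 million

Before: m₁ = (1 + 0.0378) / (0.078 + 0.0378) ≈ 8.96200, MB₁ = 5612, so M₁ = 8.96200 × 5612 = 50294.744 million.
After: m₂ = (1 + 0.0378) / (0.19 + 0.0378) ≈ 4.55575, MB₂ = 5612 + 1255 = 6867, so M₂ = 4.55575 × 6867 ≈ 31284.3352 million.
ΔM = M₂ − M₁ = 31284.3352 − 50294.744 = -19010.4088 million.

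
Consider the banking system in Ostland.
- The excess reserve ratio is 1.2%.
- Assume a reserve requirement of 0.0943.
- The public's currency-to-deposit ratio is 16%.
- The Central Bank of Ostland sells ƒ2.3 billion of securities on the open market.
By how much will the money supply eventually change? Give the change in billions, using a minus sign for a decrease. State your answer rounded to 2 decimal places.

-10.02 billion

The money multiplier is m = (1 + c) / (rr + e + c) = (1 + 0.16) / (0.0943 + 0.012 + 0.16) ≈ 4.3560.
The sale removes 2.3 billion of base, so ΔM = m × ΔMB = 4.3560 × (−2.3) = -10.0188 billion.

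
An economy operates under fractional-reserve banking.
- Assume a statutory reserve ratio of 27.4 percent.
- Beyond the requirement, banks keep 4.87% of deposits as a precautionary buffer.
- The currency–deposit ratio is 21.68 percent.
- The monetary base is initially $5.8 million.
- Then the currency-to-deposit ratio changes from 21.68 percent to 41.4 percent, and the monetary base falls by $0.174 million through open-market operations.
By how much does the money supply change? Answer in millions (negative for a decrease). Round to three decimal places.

-2.283 million

Before: m₁ = (1 + 0.2168) / (0.274 + 0.0487 + 0.2168) ≈ 2.25542, MB₁ = 5.8, so M₁ = 2.25542 × 5.8 ≈ 13.0814 million.
After: m₂ = (1 + 0.414) / (0.274 + 0.0487 + 0.414) ≈ 1.91937, MB₂ = 5.8 − 0.174 = 5.626, so M₂ = 1.91937 × 5.626 ≈ 10.7984 million.
ΔM = M₂ − M₁ = 10.7984 − 13.0814 = -2.283 million.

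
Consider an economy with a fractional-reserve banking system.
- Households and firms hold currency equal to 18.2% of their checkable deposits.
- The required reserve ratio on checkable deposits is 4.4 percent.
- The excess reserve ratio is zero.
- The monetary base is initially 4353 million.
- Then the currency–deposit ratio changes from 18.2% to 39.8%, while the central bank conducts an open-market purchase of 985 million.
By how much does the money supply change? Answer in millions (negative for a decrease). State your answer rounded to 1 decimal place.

Before: m₁ = (1 + 0.182) / (0.044 + 0.182) ≈ 5.230088, MB₁ = 4353, so M₁ = 5.230088 × 4353 ≈ 22766.5731 million.
After: m₂ = (1 + 0.398) / (0.044 + 0.398) ≈ 3.162896, MB₂ = 4353 + 985 = 5338, so M₂ = 3.162896 × 5338 ≈ 16883.5388 million.
ΔM = M₂ − M₁ = 16883.5388 − 22766.5731 = -5883.0343 million.

-5883.0 million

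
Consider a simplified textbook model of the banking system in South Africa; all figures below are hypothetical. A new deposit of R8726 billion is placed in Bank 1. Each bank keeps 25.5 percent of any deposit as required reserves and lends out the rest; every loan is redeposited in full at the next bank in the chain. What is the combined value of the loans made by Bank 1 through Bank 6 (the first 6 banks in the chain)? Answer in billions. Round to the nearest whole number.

R21135 billion

Bank i lends (1 − rr)^i of the original deposit: Bank 1 lends 8726·0.7450 = 6500.8700, Bank 2 lends 8726·0.7450² ≈ 4843.1481, and so on.
Summing a geometric series: total = 8726·[0.7450·(1 − 0.7450^6) / (1 − 0.7450)] ≈ 21134.7878 billion.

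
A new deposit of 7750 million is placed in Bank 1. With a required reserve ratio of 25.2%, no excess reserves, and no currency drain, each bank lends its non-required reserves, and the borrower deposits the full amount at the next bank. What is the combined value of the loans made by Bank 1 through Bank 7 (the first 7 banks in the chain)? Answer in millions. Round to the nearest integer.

19990 million

Bank i lends (1 − rr)^i of the original deposit: Bank 1 lends 7750·0.7480 = 5797.0000, Bank 2 lends 7750·0.7480² = 4336.1560, and so on.
Summing a geometric series: total = 7750·[0.7480·(1 − 0.7480^7) / (1 − 0.7480)] ≈ 19990.1716 million.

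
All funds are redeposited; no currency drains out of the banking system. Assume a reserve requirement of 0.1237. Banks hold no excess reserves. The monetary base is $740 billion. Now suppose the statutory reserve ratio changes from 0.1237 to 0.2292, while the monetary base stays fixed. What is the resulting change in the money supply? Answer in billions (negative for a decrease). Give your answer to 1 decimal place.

Initially m₁ = 1 / (0.1237) ≈ 8.08407, so M₁ = 8.08407 × 740 = 5982.2118 billion.
After the change m₂ = 1 / (0.2292) ≈ 4.36300, so M₂ = 4.36300 × 740 = 3228.62 billion.
ΔM = M₂ − M₁ = 3228.62 − 5982.2118 = -2753.5918 billion.

-2753.6 billion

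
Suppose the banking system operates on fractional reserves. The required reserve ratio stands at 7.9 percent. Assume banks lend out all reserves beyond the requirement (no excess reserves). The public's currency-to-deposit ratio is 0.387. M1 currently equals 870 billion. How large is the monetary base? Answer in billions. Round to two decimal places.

The money multiplier is m = (1 + c) / (rr + c) = (1 + 0.387) / (0.079 + 0.387) ≈ 2.976395.
MB = M / m = 870 / 2.976395 ≈ 292.2999 billion.

292.30 billion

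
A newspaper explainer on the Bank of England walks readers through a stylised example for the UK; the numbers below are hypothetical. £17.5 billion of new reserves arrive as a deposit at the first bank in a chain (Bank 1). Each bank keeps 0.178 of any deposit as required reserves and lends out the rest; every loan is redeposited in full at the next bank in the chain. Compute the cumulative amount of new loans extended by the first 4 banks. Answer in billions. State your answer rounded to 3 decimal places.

Bank i lends (1 − rr)^i of the original deposit: Bank 1 lends 17.5·0.8220 = 14.3850, Bank 2 lends 17.5·0.8220² ≈ 11.8245, and so on.
Summing a geometric series: total = 17.5·[0.8220·(1 − 0.8220^4) / (1 − 0.8220)] ≈ 43.9188 billion.

£43.919 billion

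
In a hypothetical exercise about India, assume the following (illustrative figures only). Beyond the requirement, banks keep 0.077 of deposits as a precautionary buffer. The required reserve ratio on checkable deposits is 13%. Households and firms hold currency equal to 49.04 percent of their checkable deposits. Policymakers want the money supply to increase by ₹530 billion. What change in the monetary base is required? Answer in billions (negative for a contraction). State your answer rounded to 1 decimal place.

₹248.0 billion

The money multiplier is m = (1 + c) / (rr + e + c) = (1 + 0.4904) / (0.13 + 0.077 + 0.4904) ≈ 2.13708.
ΔMB = ΔM / m = (+530) / 2.13708 ≈ 248.0019 billion.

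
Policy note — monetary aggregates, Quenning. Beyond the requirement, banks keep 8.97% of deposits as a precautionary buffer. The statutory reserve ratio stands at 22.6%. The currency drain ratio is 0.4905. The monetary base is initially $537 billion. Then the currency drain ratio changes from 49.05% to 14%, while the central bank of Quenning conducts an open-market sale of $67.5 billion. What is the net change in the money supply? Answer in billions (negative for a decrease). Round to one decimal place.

$181.7 billion

Before: m₁ = (1 + 0.4905) / (0.226 + 0.0897 + 0.4905) ≈ 1.84880, MB₁ = 537, so M₁ = 1.84880 × 537 = 992.8056 billion.
After: m₂ = (1 + 0.14) / (0.226 + 0.0897 + 0.14) ≈ 2.50165, MB₂ = 537 − 67.5 = 469.5, so M₂ = 2.50165 × 469.5 ≈ 1174.5247 billion.
ΔM = M₂ − M₁ = 1174.5247 − 992.8056 = 181.7191 billion.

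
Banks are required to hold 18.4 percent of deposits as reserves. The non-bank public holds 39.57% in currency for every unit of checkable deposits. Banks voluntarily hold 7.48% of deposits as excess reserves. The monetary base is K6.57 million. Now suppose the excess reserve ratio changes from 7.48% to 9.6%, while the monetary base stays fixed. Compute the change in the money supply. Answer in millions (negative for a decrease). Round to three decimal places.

-0.440 million

Initially m₁ = (1 + 0.3957) / (0.184 + 0.0748 + 0.3957) ≈ 2.13247, so M₁ = 2.13247 × 6.57 ≈ 14.0103 million.
After the change m₂ = (1 + 0.3957) / (0.184 + 0.096 + 0.3957) ≈ 2.06556, so M₂ = 2.06556 × 6.57 ≈ 13.5707 million.
ΔM = M₂ − M₁ = 13.5707 − 14.0103 = -0.4396 million.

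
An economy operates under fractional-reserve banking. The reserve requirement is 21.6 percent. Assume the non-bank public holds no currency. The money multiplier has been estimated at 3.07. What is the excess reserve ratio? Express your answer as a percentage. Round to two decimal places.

10.97%

Using m = 3.07. Since m = (1 + c)/(c + rr + e), the denominator satisfies c + rr + e = (1 + c)/m = (1 + 0) / 3.07 ≈ 0.325733.
With c = 0 and rr = 0.216, the excess reserve ratio is 0.325733 − 0 − 0.216 = 0.109733.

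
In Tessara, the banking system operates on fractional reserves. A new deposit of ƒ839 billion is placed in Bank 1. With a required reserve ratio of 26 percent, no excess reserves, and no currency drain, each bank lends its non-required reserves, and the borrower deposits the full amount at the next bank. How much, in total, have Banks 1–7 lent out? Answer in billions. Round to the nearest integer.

Bank i lends (1 − rr)^i of the original deposit: Bank 1 lends 839·0.7400 = 620.8600, Bank 2 lends 839·0.7400² = 459.4364, and so on.
Summing a geometric series: total = 839·[0.7400·(1 − 0.7400^7) / (1 − 0.7400)] ≈ 2097.7599 billion.

ƒ2098 billion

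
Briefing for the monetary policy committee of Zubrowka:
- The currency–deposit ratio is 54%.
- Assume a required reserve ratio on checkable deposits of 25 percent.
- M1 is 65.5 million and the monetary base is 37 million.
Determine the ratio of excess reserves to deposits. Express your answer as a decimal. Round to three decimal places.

0.080

Using m = M/MB = 65.5/37 ≈ 1.770270. Since m = (1 + c)/(c + rr + e), the denominator satisfies c + rr + e = (1 + c)/m = (1 + 0.54) / 1.770270 ≈ 0.869924.
With c = 0.54 and rr = 0.25, the ratio of excess reserves to deposits is 0.869924 − 0.54 − 0.25 = 0.079924.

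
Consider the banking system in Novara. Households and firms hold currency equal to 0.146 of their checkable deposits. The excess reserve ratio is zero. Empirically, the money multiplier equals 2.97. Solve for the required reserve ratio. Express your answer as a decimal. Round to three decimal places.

Using m = 2.97. Since m = (1 + c)/(c + rr + e), the denominator satisfies c + rr + e = (1 + c)/m = (1 + 0.146) / 2.97 ≈ 0.385859.
With c = 0.146 and e = 0, the required reserve ratio is 0.385859 − 0.146 − 0 = 0.239859.

0.240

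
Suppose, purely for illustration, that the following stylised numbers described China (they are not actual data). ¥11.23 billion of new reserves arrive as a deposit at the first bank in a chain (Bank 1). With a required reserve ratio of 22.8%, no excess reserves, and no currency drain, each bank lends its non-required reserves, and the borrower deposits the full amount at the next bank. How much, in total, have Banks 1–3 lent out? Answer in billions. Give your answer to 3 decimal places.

¥20.529 billion

Bank i lends (1 − rr)^i of the original deposit: Bank 1 lends 11.23·0.7720 ≈ 8.6696, Bank 2 lends 11.23·0.7720² ≈ 6.6929, and so on.
Summing a geometric series: total = 11.23·[0.7720·(1 − 0.7720^3) / (1 − 0.7720)] ≈ 20.5294 billion.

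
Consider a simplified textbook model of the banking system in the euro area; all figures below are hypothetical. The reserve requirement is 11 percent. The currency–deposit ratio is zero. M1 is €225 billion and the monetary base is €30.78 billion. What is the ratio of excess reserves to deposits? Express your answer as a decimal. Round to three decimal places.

Using m = M/MB = 225/30.78 ≈ 7.309942. Since m = (1 + c)/(c + rr + e), the denominator satisfies c + rr + e = (1 + c)/m = (1 + 0) / 7.309942 ≈ 0.136800.
With c = 0 and rr = 0.11, the ratio of excess reserves to deposits is 0.136800 − 0 − 0.11 = 0.0268.

0.027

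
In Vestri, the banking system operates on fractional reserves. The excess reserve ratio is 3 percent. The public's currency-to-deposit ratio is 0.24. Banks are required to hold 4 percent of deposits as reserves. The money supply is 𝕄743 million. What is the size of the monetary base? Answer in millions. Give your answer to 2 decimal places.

The money multiplier is m = (1 + c) / (rr + e + c) = (1 + 0.24) / (0.04 + 0.03 + 0.24) = 4.
MB = M / m = 743 / 4 = 185.75 million.

𝕄185.75 million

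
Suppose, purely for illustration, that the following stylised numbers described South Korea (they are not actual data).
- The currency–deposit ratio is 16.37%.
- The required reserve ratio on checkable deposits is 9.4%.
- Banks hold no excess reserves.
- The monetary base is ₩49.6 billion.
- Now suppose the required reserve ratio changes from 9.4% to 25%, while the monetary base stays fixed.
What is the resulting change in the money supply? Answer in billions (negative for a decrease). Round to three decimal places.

-84.459 billion

Initially m₁ = (1 + 0.1637) / (0.094 + 0.1637) ≈ 4.515716, so M₁ = 4.515716 × 49.6 ≈ 223.9795 billion.
After the change m₂ = (1 + 0.1637) / (0.25 + 0.1637) ≈ 2.812908, so M₂ = 2.812908 × 49.6 ≈ 139.5202 billion.
ΔM = M₂ − M₁ = 139.5202 − 223.9795 = -84.4593 billion.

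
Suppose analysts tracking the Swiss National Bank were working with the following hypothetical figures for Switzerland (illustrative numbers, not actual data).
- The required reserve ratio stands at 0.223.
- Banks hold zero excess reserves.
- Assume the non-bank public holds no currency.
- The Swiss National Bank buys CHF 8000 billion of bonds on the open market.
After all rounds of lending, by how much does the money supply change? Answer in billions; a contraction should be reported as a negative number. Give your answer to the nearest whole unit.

The simple money multiplier is m = 1/rr = 1/0.223 ≈ 4.48430.
An open-market purchase increases the monetary base by 8000 billion, so ΔM = m × ΔMB = 4.48430 × 8000 = 35874.4 billion.

CHF 35874 billion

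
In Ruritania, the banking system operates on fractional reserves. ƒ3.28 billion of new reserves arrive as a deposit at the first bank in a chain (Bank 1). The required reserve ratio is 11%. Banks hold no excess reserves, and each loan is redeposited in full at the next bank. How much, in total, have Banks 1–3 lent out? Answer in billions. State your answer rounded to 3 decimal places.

Bank i lends (1 − rr)^i of the original deposit: Bank 1 lends 3.28·0.8900 = 2.9192, Bank 2 lends 3.28·0.8900² ≈ 2.5981, and so on.
Summing a geometric series: total = 3.28·[0.8900·(1 − 0.8900^3) / (1 − 0.8900)] ≈ 7.8296 billion.

ƒ7.830 billion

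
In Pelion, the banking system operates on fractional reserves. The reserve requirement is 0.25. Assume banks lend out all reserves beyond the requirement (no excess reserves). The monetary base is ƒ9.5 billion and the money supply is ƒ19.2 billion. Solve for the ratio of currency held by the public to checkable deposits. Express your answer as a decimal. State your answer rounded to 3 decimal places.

0.485

Using m = M/MB = 19.2/9.5 ≈ 2.021053. From m = (1 + c)/(c + rr + e), rearranging gives 1 + c = m·(c + rr + e), so c·(1 − m) = m·(rr + e) − 1.
Hence c = [m·(rr + e) − 1]/(1 − m) = [2.021053 × (0.25 + 0) − 1] / (1 − 2.021053) ≈ 0.484536.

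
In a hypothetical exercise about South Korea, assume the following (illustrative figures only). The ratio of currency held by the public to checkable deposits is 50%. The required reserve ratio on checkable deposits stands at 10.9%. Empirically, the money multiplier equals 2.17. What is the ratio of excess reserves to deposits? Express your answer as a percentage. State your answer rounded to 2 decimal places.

8.22%

Using m = 2.17. Since m = (1 + c)/(c + rr + e), the denominator satisfies c + rr + e = (1 + c)/m = (1 + 0.5) / 2.17 ≈ 0.691244.
With c = 0.5 and rr = 0.109, the ratio of excess reserves to deposits is 0.691244 − 0.5 − 0.109 = 0.082244.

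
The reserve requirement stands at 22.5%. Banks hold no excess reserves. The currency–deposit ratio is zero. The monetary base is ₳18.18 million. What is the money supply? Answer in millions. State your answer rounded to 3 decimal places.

₳80.800 million

With no currency drain or excess reserves, the money multiplier is m = 1/rr = 1/0.225 ≈ 4.444444.
Money supply M = m × MB = 4.444444 × 18.18 ≈ 80.8 million.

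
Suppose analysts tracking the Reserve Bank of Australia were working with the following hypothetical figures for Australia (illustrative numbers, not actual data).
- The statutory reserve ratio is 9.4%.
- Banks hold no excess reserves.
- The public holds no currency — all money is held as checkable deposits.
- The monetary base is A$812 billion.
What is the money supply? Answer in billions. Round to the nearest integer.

With no currency drain or excess reserves, the money multiplier is m = 1/rr = 1/0.094 ≈ 10.6383.
Money supply M = m × MB = 10.6383 × 812 = 8638.2996 billion.

A$8638 billion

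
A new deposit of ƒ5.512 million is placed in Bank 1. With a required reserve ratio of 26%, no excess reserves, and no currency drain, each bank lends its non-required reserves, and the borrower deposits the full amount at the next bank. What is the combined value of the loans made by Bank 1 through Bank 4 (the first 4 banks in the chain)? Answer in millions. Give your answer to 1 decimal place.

Bank i lends (1 − rr)^i of the original deposit: Bank 1 lends 5.512·0.7400 ≈ 4.0789, Bank 2 lends 5.512·0.7400² ≈ 3.0184, and so on.
Summing a geometric series: total = 5.512·[0.7400·(1 − 0.7400^4) / (1 − 0.7400)] ≈ 10.9837 million.

ƒ11.0 million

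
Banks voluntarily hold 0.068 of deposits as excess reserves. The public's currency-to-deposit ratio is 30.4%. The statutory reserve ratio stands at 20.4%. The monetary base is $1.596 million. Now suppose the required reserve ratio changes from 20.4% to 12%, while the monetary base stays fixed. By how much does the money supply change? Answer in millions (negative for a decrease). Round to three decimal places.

$0.617 million

Initially m₁ = (1 + 0.304) / (0.204 + 0.068 + 0.304) ≈ 2.26389, so M₁ = 2.26389 × 1.596 ≈ 3.6132 million.
After the change m₂ = (1 + 0.304) / (0.12 + 0.068 + 0.304) ≈ 2.65041, so M₂ = 2.65041 × 1.596 ≈ 4.2301 million.
ΔM = M₂ − M₁ = 4.2301 − 3.6132 = 0.6169 million.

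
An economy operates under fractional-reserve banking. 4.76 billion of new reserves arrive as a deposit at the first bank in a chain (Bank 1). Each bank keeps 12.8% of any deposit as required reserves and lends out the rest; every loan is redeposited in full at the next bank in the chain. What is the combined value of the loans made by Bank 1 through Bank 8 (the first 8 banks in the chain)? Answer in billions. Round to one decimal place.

Bank i lends (1 − rr)^i of the original deposit: Bank 1 lends 4.76·0.8720 ≈ 4.1507, Bank 2 lends 4.76·0.8720² ≈ 3.6194, and so on.
Summing a geometric series: total = 4.76·[0.8720·(1 − 0.8720^8) / (1 − 0.8720)] ≈ 21.5871 billion.

21.6 billion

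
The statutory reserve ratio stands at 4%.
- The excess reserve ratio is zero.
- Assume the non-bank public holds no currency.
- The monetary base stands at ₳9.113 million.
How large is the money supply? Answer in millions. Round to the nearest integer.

With no currency drain or excess reserves, the money multiplier is m = 1/rr = 1/0.04 = 25.
Money supply M = m × MB = 25 × 9.113 = 227.825 million.

₳228 million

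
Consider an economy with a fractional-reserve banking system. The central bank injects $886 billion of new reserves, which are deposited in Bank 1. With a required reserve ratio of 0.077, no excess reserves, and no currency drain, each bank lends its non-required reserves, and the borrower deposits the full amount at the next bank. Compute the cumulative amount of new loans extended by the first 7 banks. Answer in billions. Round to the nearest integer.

Bank i lends (1 − rr)^i of the original deposit: Bank 1 lends 886·0.9230 = 817.7780, Bank 2 lends 886·0.9230² ≈ 754.8091, and so on.
Summing a geometric series: total = 886·[0.9230·(1 − 0.9230^7) / (1 − 0.9230)] ≈ 4559.3216 billion.

$4559 billion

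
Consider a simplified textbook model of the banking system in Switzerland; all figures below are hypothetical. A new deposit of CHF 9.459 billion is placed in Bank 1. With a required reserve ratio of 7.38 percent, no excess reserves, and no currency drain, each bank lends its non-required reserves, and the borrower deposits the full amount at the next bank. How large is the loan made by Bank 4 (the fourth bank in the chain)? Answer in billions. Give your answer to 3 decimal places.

CHF 6.961 billion

Each bank lends a fraction (1 − rr) = 0.9262 of the deposit it receives, so Bank 4 receives 9.459·0.9262^3 and lends 9.459·0.9262^4 ≈ 6.9609 billion.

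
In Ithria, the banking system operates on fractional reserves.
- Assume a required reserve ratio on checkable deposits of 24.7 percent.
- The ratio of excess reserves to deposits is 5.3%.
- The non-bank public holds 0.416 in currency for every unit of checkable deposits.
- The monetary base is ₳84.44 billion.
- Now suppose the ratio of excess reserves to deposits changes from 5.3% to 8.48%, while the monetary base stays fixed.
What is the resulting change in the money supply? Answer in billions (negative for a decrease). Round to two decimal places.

-7.10 billion

Initially m₁ = (1 + 0.416) / (0.247 + 0.053 + 0.416) ≈ 1.97765, so M₁ = 1.97765 × 84.44 ≈ 166.9928 billion.
After the change m₂ = (1 + 0.416) / (0.247 + 0.0848 + 0.416) ≈ 1.89355, so M₂ = 1.89355 × 84.44 ≈ 159.8914 billion.
ΔM = M₂ − M₁ = 159.8914 − 166.9928 = -7.1014 billion.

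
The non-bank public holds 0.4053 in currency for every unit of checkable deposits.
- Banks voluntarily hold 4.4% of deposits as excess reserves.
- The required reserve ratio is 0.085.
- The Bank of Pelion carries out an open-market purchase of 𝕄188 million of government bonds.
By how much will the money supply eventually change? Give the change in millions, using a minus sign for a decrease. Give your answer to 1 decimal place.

𝕄494.5 million

The money multiplier is m = (1 + c) / (rr + e + c) = (1 + 0.4053) / (0.085 + 0.044 + 0.4053) ≈ 2.63017.
The purchase adds 188 million of base, so ΔM = m × ΔMB = 2.63017 × (+188) ≈ 494.472 million.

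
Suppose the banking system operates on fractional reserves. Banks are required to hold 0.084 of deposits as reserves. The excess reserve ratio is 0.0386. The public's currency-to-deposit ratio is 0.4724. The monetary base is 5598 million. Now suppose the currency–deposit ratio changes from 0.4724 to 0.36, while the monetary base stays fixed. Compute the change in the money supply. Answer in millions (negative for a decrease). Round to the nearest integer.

Initially m₁ = (1 + 0.4724) / (0.084 + 0.0386 + 0.4724) ≈ 2.47462, so M₁ = 2.47462 × 5598 ≈ 13852.9228 million.
After the change m₂ = (1 + 0.36) / (0.084 + 0.0386 + 0.36) ≈ 2.81807, so M₂ = 2.81807 × 5598 ≈ 15775.5559 million.
ΔM = M₂ − M₁ = 15775.5559 − 13852.9228 = 1922.6331 million.

1923 million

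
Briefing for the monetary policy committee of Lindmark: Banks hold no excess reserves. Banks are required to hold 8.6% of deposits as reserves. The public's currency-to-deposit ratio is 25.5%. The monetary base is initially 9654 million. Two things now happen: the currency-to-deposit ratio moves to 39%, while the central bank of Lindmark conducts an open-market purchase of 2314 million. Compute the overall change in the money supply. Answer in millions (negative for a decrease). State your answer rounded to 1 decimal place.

-581.5 million

Before: m₁ = (1 + 0.255) / (0.086 + 0.255) ≈ 3.6803519, MB₁ = 9654, so M₁ = 3.6803519 × 9654 ≈ 35530.1172 million.
After: m₂ = (1 + 0.39) / (0.086 + 0.39) ≈ 2.9201681, MB₂ = 9654 + 2314 = 11968, so M₂ = 2.9201681 × 11968 ≈ 34948.5718 million.
ΔM = M₂ − M₁ = 34948.5718 − 35530.1172 = -581.5454 million.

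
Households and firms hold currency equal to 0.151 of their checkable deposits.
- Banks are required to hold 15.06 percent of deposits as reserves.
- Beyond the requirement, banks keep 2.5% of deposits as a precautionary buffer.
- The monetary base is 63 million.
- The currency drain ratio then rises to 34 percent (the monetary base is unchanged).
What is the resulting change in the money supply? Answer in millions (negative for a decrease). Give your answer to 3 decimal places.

Initially m₁ = (1 + 0.151) / (0.1506 + 0.025 + 0.151) ≈ 3.524189, so M₁ = 3.524189 × 63 ≈ 222.0239 million.
After the change m₂ = (1 + 0.34) / (0.1506 + 0.025 + 0.34) ≈ 2.598914, so M₂ = 2.598914 × 63 ≈ 163.7316 million.
ΔM = M₂ − M₁ = 163.7316 − 222.0239 = -58.2923 million.

-58.292 million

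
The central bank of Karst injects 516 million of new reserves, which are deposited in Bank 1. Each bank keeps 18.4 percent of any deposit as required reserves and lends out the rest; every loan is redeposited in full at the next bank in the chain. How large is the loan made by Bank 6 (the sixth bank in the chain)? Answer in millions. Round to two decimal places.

152.33 million

Each bank lends a fraction (1 − rr) = 0.8160 of the deposit it receives, so Bank 6 receives 516·0.8160^5 and lends 516·0.8160^6 ≈ 152.3318 million.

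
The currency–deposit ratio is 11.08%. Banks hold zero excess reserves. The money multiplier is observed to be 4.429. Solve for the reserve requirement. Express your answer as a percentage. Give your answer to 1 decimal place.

Using m = 4.429. Since m = (1 + c)/(c + rr + e), the denominator satisfies c + rr + e = (1 + c)/m = (1 + 0.1108) / 4.429 ≈ 0.250802.
With c = 0.1108 and e = 0, the reserve requirement is 0.250802 − 0.1108 − 0 = 0.140002.

14.0%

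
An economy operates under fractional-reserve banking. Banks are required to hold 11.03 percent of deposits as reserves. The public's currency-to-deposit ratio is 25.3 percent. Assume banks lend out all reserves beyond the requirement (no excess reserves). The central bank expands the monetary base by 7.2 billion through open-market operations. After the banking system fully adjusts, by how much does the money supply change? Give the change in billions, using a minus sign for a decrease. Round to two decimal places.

24.83 billion

The money multiplier is m = (1 + c) / (rr + c) = (1 + 0.253) / (0.1103 + 0.253) ≈ 3.4489.
The purchase adds 7.2 billion of base, so ΔM = m × ΔMB = 3.4489 × (+7.2) ≈ 24.8321 billion.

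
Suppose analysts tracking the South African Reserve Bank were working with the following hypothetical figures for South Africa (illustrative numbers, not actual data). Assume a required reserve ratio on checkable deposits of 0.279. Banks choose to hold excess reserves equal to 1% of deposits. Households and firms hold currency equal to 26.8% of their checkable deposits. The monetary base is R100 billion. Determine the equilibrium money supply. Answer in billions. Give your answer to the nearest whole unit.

The money multiplier is m = (1 + c) / (rr + e + c) = (1 + 0.268) / (0.279 + 0.01 + 0.268) ≈ 2.2765.
So M = m × MB = 2.2765 × 100 = 227.65 billion.

R228 billion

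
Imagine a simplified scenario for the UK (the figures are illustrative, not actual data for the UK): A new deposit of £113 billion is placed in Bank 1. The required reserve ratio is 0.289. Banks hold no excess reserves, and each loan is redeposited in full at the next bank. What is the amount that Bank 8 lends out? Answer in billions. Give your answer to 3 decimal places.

£7.380 billion

Each bank lends a fraction (1 − rr) = 0.7110 of the deposit it receives, so Bank 8 receives 113·0.7110^7 and lends 113·0.7110^8 ≈ 7.3796 billion.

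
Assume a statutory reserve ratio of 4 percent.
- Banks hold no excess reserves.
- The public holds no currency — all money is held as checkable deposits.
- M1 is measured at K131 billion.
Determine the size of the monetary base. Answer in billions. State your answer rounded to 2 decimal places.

K5.24 billion

With no currency drain and no excess reserves, the money multiplier is m = 1/rr = 1/0.04 = 25.
The monetary base is MB = M / m = 131 / 25 = 5.24 billion.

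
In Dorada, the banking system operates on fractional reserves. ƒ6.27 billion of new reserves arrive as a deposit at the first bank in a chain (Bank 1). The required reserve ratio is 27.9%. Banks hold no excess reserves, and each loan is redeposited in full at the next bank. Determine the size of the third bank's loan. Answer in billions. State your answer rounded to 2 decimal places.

Each bank lends a fraction (1 − rr) = 0.7210 of the deposit it receives, so Bank 3 receives 6.27·0.7210^2 and lends 6.27·0.7210^3 ≈ 2.3500 billion.

ƒ2.35 billion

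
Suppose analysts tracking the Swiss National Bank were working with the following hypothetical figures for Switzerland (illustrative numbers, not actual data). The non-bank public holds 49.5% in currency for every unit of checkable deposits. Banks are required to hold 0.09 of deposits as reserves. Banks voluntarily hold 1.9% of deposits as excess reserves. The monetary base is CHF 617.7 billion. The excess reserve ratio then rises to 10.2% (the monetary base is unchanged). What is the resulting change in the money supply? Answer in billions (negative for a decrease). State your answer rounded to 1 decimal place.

Initially m₁ = (1 + 0.495) / (0.09 + 0.019 + 0.495) ≈ 2.47517, so M₁ = 2.47517 × 617.7 ≈ 1528.9125 billion.
After the change m₂ = (1 + 0.495) / (0.09 + 0.102 + 0.495) ≈ 2.17613, so M₂ = 2.17613 × 617.7 ≈ 1344.1955 billion.
ΔM = M₂ − M₁ = 1344.1955 − 1528.9125 = -184.717 billion.

-184.7 billion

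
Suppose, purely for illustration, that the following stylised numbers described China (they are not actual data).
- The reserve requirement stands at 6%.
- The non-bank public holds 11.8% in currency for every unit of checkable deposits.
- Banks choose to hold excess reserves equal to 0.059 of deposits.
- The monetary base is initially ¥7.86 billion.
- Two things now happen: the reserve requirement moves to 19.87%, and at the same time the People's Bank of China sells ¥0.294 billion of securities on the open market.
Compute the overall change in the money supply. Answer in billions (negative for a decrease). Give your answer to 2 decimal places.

-14.56 billion

Before: m₁ = (1 + 0.118) / (0.06 + 0.059 + 0.118) ≈ 4.7173, MB₁ = 7.86, so M₁ = 4.7173 × 7.86 ≈ 37.078 billion.
After: m₂ = (1 + 0.118) / (0.1987 + 0.059 + 0.118) ≈ 2.9758, MB₂ = 7.86 − 0.294 = 7.566, so M₂ = 2.9758 × 7.566 ≈ 22.5149 billion.
ΔM = M₂ − M₁ = 22.5149 − 37.078 = -14.5631 billion.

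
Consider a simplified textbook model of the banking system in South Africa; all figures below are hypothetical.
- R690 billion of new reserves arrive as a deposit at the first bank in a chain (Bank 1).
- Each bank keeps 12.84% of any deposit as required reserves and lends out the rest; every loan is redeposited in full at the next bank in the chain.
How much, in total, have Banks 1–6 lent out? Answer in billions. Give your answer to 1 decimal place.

R2630.3 billion

Bank i lends (1 − rr)^i of the original deposit: Bank 1 lends 690·0.8716 = 601.4040, Bank 2 lends 690·0.8716² ≈ 524.1837, and so on.
Summing a geometric series: total = 690·[0.8716·(1 − 0.8716^6) / (1 − 0.8716)] ≈ 2630.2849 billion.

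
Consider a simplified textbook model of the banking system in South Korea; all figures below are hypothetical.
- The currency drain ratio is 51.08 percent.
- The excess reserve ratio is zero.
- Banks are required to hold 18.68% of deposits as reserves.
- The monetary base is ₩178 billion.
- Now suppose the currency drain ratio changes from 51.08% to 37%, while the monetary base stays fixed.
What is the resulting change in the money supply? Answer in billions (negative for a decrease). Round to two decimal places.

Initially m₁ = (1 + 0.5108) / (0.1868 + 0.5108) ≈ 2.165711, so M₁ = 2.165711 × 178 ≈ 385.4966 billion.
After the change m₂ = (1 + 0.37) / (0.1868 + 0.37) ≈ 2.460489, so M₂ = 2.460489 × 178 ≈ 437.967 billion.
ΔM = M₂ − M₁ = 437.967 − 385.4966 = 52.4704 billion.

₩52.47 billion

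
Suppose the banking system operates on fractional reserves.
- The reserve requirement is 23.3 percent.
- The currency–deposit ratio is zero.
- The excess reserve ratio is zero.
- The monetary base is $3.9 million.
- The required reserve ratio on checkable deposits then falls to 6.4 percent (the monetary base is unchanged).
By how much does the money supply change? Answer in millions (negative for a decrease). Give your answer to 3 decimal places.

Initially m₁ = 1 / (0.233) ≈ 4.29185, so M₁ = 4.29185 × 3.9 ≈ 16.7382 million.
After the change m₂ = 1 / (0.064) = 15.62500, so M₂ = 15.62500 × 3.9 = 60.9375 million.
ΔM = M₂ − M₁ = 60.9375 − 16.7382 = 44.1993 million.

$44.199 million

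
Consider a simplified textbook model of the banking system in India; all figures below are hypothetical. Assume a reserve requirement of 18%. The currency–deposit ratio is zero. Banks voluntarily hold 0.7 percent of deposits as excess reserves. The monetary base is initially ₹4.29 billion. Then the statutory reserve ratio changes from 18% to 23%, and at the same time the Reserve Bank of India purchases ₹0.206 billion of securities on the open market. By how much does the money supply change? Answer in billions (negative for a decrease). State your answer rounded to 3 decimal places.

-3.971 billion

Before: m₁ = 1 / (0.18 + 0.007) ≈ 5.34759, MB₁ = 4.29, so M₁ = 5.34759 × 4.29 ≈ 22.9412 billion.
After: m₂ = 1 / (0.23 + 0.007) ≈ 4.21941, MB₂ = 4.29 + 0.206 = 4.496, so M₂ = 4.21941 × 4.496 ≈ 18.9705 billion.
ΔM = M₂ − M₁ = 18.9705 − 22.9412 = -3.9707 billion.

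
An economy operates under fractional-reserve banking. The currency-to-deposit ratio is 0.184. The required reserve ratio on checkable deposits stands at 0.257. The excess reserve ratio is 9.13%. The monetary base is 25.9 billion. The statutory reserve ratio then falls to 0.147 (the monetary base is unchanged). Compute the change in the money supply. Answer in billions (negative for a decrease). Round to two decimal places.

15.01 billion

Initially m₁ = (1 + 0.184) / (0.257 + 0.0913 + 0.184) ≈ 2.22431, so M₁ = 2.22431 × 25.9 ≈ 57.6096 billion.
After the change m₂ = (1 + 0.184) / (0.147 + 0.0913 + 0.184) ≈ 2.80369, so M₂ = 2.80369 × 25.9 ≈ 72.6156 billion.
ΔM = M₂ − M₁ = 72.6156 − 57.6096 = 15.006 billion.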